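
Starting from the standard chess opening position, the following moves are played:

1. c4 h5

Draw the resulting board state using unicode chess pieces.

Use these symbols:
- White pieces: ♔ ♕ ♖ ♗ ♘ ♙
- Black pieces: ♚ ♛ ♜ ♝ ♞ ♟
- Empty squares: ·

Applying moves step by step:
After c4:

♜ ♞ ♝ ♛ ♚ ♝ ♞ ♜
♟ ♟ ♟ ♟ ♟ ♟ ♟ ♟
· · · · · · · ·
· · · · · · · ·
· · ♙ · · · · ·
· · · · · · · ·
♙ ♙ · ♙ ♙ ♙ ♙ ♙
♖ ♘ ♗ ♕ ♔ ♗ ♘ ♖


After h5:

♜ ♞ ♝ ♛ ♚ ♝ ♞ ♜
♟ ♟ ♟ ♟ ♟ ♟ ♟ ·
· · · · · · · ·
· · · · · · · ♟
· · ♙ · · · · ·
· · · · · · · ·
♙ ♙ · ♙ ♙ ♙ ♙ ♙
♖ ♘ ♗ ♕ ♔ ♗ ♘ ♖



  a b c d e f g h
  ─────────────────
8│♜ ♞ ♝ ♛ ♚ ♝ ♞ ♜│8
7│♟ ♟ ♟ ♟ ♟ ♟ ♟ ·│7
6│· · · · · · · ·│6
5│· · · · · · · ♟│5
4│· · ♙ · · · · ·│4
3│· · · · · · · ·│3
2│♙ ♙ · ♙ ♙ ♙ ♙ ♙│2
1│♖ ♘ ♗ ♕ ♔ ♗ ♘ ♖│1
  ─────────────────
  a b c d e f g h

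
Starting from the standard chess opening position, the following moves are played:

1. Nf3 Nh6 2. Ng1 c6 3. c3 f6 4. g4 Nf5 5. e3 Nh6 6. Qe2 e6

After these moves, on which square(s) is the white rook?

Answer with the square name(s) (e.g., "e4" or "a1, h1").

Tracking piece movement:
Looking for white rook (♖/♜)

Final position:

  a b c d e f g h
  ─────────────────
8│♜ ♞ ♝ ♛ ♚ ♝ · ♜│8
7│♟ ♟ · ♟ · · ♟ ♟│7
6│· · ♟ · ♟ ♟ · ♞│6
5│· · · · · · · ·│5
4│· · · · · · ♙ ·│4
3│· · ♙ · ♙ · · ·│3
2│♙ ♙ · ♙ ♕ ♙ · ♙│2
1│♖ ♘ ♗ · ♔ ♗ ♘ ♖│1
  ─────────────────
  a b c d e f g h


a1, h1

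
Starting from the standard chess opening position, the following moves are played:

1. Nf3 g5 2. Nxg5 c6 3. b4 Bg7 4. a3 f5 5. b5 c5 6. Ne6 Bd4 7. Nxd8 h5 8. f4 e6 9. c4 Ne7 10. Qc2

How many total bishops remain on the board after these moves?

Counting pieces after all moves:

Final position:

  a b c d e f g h
  ─────────────────
8│♜ ♞ ♝ ♘ ♚ · · ♜│8
7│♟ ♟ · ♟ ♞ · · ·│7
6│· · · · ♟ · · ·│6
5│· ♙ ♟ · · ♟ · ♟│5
4│· · ♙ ♝ · ♙ · ·│4
3│♙ · · · · · · ·│3
2│· · ♕ ♙ ♙ · ♙ ♙│2
1│♖ ♘ ♗ · ♔ ♗ · ♖│1
  ─────────────────
  a b c d e f g h


4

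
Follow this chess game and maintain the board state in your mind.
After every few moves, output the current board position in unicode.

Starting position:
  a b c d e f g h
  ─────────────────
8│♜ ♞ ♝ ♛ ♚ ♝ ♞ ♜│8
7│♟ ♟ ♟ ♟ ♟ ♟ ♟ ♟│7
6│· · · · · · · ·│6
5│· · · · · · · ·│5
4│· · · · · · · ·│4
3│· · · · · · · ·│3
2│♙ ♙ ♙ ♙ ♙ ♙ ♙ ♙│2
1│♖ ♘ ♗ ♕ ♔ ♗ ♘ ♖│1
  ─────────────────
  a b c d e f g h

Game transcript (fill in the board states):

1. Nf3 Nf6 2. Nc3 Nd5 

  a b c d e f g h
  ─────────────────
8│♜ ♞ ♝ ♛ ♚ ♝ · ♜│8
7│♟ ♟ ♟ ♟ ♟ ♟ ♟ ♟│7
6│· · · · · · · ·│6
5│· · · ♞ · · · ·│5
4│· · · · · · · ·│4
3│· · ♘ · · ♘ · ·│3
2│♙ ♙ ♙ ♙ ♙ ♙ ♙ ♙│2
1│♖ · ♗ ♕ ♔ ♗ · ♖│1
  ─────────────────
  a b c d e f g h

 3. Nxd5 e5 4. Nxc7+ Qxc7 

  a b c d e f g h
  ─────────────────
8│♜ ♞ ♝ · ♚ ♝ · ♜│8
7│♟ ♟ ♛ ♟ · ♟ ♟ ♟│7
6│· · · · · · · ·│6
5│· · · · ♟ · · ·│5
4│· · · · · · · ·│4
3│· · · · · ♘ · ·│3
2│♙ ♙ ♙ ♙ ♙ ♙ ♙ ♙│2
1│♖ · ♗ ♕ ♔ ♗ · ♖│1
  ─────────────────
  a b c d e f g h

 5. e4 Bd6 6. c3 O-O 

  a b c d e f g h
  ─────────────────
8│♜ ♞ ♝ · · ♜ ♚ ·│8
7│♟ ♟ ♛ ♟ · ♟ ♟ ♟│7
6│· · · ♝ · · · ·│6
5│· · · · ♟ · · ·│5
4│· · · · ♙ · · ·│4
3│· · ♙ · · ♘ · ·│3
2│♙ ♙ · ♙ · ♙ ♙ ♙│2
1│♖ · ♗ ♕ ♔ ♗ · ♖│1
  ─────────────────
  a b c d e f g h

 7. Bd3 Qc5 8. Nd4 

  a b c d e f g h
  ─────────────────
8│♜ ♞ ♝ · · ♜ ♚ ·│8
7│♟ ♟ · ♟ · ♟ ♟ ♟│7
6│· · · ♝ · · · ·│6
5│· · ♛ · ♟ · · ·│5
4│· · · ♘ ♙ · · ·│4
3│· · ♙ ♗ · · · ·│3
2│♙ ♙ · ♙ · ♙ ♙ ♙│2
1│♖ · ♗ ♕ ♔ · · ♖│1
  ─────────────────
  a b c d e f g h


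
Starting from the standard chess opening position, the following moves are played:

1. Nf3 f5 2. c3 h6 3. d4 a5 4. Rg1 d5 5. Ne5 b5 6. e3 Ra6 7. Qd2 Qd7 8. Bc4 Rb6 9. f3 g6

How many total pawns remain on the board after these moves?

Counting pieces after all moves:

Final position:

  a b c d e f g h
  ─────────────────
8│· ♞ ♝ · ♚ ♝ ♞ ♜│8
7│· · ♟ ♛ ♟ · · ·│7
6│· ♜ · · · · ♟ ♟│6
5│♟ ♟ · ♟ ♘ ♟ · ·│5
4│· · ♗ ♙ · · · ·│4
3│· · ♙ · ♙ ♙ · ·│3
2│♙ ♙ · ♕ · · ♙ ♙│2
1│♖ ♘ ♗ · ♔ · ♖ ·│1
  ─────────────────
  a b c d e f g h


16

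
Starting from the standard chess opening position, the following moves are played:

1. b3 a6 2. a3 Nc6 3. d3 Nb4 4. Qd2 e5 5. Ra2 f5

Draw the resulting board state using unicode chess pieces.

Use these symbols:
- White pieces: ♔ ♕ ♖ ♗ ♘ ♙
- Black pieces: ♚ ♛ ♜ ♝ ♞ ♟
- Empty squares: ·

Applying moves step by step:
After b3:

♜ ♞ ♝ ♛ ♚ ♝ ♞ ♜
♟ ♟ ♟ ♟ ♟ ♟ ♟ ♟
· · · · · · · ·
· · · · · · · ·
· · · · · · · ·
· ♙ · · · · · ·
♙ · ♙ ♙ ♙ ♙ ♙ ♙
♖ ♘ ♗ ♕ ♔ ♗ ♘ ♖


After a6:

♜ ♞ ♝ ♛ ♚ ♝ ♞ ♜
· ♟ ♟ ♟ ♟ ♟ ♟ ♟
♟ · · · · · · ·
· · · · · · · ·
· · · · · · · ·
· ♙ · · · · · ·
♙ · ♙ ♙ ♙ ♙ ♙ ♙
♖ ♘ ♗ ♕ ♔ ♗ ♘ ♖


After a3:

♜ ♞ ♝ ♛ ♚ ♝ ♞ ♜
· ♟ ♟ ♟ ♟ ♟ ♟ ♟
♟ · · · · · · ·
· · · · · · · ·
· · · · · · · ·
♙ ♙ · · · · · ·
· · ♙ ♙ ♙ ♙ ♙ ♙
♖ ♘ ♗ ♕ ♔ ♗ ♘ ♖


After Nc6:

♜ · ♝ ♛ ♚ ♝ ♞ ♜
· ♟ ♟ ♟ ♟ ♟ ♟ ♟
♟ · ♞ · · · · ·
· · · · · · · ·
· · · · · · · ·
♙ ♙ · · · · · ·
· · ♙ ♙ ♙ ♙ ♙ ♙
♖ ♘ ♗ ♕ ♔ ♗ ♘ ♖


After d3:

♜ · ♝ ♛ ♚ ♝ ♞ ♜
· ♟ ♟ ♟ ♟ ♟ ♟ ♟
♟ · ♞ · · · · ·
· · · · · · · ·
· · · · · · · ·
♙ ♙ · ♙ · · · ·
· · ♙ · ♙ ♙ ♙ ♙
♖ ♘ ♗ ♕ ♔ ♗ ♘ ♖


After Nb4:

♜ · ♝ ♛ ♚ ♝ ♞ ♜
· ♟ ♟ ♟ ♟ ♟ ♟ ♟
♟ · · · · · · ·
· · · · · · · ·
· ♞ · · · · · ·
♙ ♙ · ♙ · · · ·
· · ♙ · ♙ ♙ ♙ ♙
♖ ♘ ♗ ♕ ♔ ♗ ♘ ♖


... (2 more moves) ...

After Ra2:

♜ · ♝ ♛ ♚ ♝ ♞ ♜
· ♟ ♟ ♟ · ♟ ♟ ♟
♟ · · · · · · ·
· · · · ♟ · · ·
· ♞ · · · · · ·
♙ ♙ · ♙ · · · ·
♖ · ♙ ♕ ♙ ♙ ♙ ♙
· ♘ ♗ · ♔ ♗ ♘ ♖


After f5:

♜ · ♝ ♛ ♚ ♝ ♞ ♜
· ♟ ♟ ♟ · · ♟ ♟
♟ · · · · · · ·
· · · · ♟ ♟ · ·
· ♞ · · · · · ·
♙ ♙ · ♙ · · · ·
♖ · ♙ ♕ ♙ ♙ ♙ ♙
· ♘ ♗ · ♔ ♗ ♘ ♖



  a b c d e f g h
  ─────────────────
8│♜ · ♝ ♛ ♚ ♝ ♞ ♜│8
7│· ♟ ♟ ♟ · · ♟ ♟│7
6│♟ · · · · · · ·│6
5│· · · · ♟ ♟ · ·│5
4│· ♞ · · · · · ·│4
3│♙ ♙ · ♙ · · · ·│3
2│♖ · ♙ ♕ ♙ ♙ ♙ ♙│2
1│· ♘ ♗ · ♔ ♗ ♘ ♖│1
  ─────────────────
  a b c d e f g h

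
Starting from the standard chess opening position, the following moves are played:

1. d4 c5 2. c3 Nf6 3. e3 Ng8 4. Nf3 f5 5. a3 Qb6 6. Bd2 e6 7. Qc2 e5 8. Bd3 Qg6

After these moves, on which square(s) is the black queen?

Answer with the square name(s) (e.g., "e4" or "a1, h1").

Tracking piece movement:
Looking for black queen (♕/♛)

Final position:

  a b c d e f g h
  ─────────────────
8│♜ ♞ ♝ · ♚ ♝ ♞ ♜│8
7│♟ ♟ · ♟ · · ♟ ♟│7
6│· · · · · · ♛ ·│6
5│· · ♟ · ♟ ♟ · ·│5
4│· · · ♙ · · · ·│4
3│♙ · ♙ ♗ ♙ ♘ · ·│3
2│· ♙ ♕ ♗ · ♙ ♙ ♙│2
1│♖ ♘ · · ♔ · · ♖│1
  ─────────────────
  a b c d e f g h


g6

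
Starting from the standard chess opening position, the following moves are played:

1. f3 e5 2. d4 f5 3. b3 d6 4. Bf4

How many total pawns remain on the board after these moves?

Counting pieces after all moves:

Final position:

  a b c d e f g h
  ─────────────────
8│♜ ♞ ♝ ♛ ♚ ♝ ♞ ♜│8
7│♟ ♟ ♟ · · · ♟ ♟│7
6│· · · ♟ · · · ·│6
5│· · · · ♟ ♟ · ·│5
4│· · · ♙ · ♗ · ·│4
3│· ♙ · · · ♙ · ·│3
2│♙ · ♙ · ♙ · ♙ ♙│2
1│♖ ♘ · ♕ ♔ ♗ ♘ ♖│1
  ─────────────────
  a b c d e f g h


16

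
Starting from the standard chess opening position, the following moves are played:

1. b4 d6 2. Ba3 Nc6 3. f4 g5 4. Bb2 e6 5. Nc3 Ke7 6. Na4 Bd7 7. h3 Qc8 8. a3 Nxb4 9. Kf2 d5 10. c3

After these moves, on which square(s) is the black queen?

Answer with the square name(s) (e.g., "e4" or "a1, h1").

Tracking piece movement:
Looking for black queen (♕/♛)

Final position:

  a b c d e f g h
  ─────────────────
8│♜ · ♛ · · ♝ ♞ ♜│8
7│♟ ♟ ♟ ♝ ♚ ♟ · ♟│7
6│· · · · ♟ · · ·│6
5│· · · ♟ · · ♟ ·│5
4│♘ ♞ · · · ♙ · ·│4
3│♙ · ♙ · · · · ♙│3
2│· ♗ · ♙ ♙ ♔ ♙ ·│2
1│♖ · · ♕ · ♗ ♘ ♖│1
  ─────────────────
  a b c d e f g h


c8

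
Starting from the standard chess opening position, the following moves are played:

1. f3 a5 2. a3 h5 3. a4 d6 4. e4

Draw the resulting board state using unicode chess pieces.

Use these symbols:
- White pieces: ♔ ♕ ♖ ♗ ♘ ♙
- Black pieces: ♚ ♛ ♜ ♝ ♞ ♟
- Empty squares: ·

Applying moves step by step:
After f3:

♜ ♞ ♝ ♛ ♚ ♝ ♞ ♜
♟ ♟ ♟ ♟ ♟ ♟ ♟ ♟
· · · · · · · ·
· · · · · · · ·
· · · · · · · ·
· · · · · ♙ · ·
♙ ♙ ♙ ♙ ♙ · ♙ ♙
♖ ♘ ♗ ♕ ♔ ♗ ♘ ♖


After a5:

♜ ♞ ♝ ♛ ♚ ♝ ♞ ♜
· ♟ ♟ ♟ ♟ ♟ ♟ ♟
· · · · · · · ·
♟ · · · · · · ·
· · · · · · · ·
· · · · · ♙ · ·
♙ ♙ ♙ ♙ ♙ · ♙ ♙
♖ ♘ ♗ ♕ ♔ ♗ ♘ ♖


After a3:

♜ ♞ ♝ ♛ ♚ ♝ ♞ ♜
· ♟ ♟ ♟ ♟ ♟ ♟ ♟
· · · · · · · ·
♟ · · · · · · ·
· · · · · · · ·
♙ · · · · ♙ · ·
· ♙ ♙ ♙ ♙ · ♙ ♙
♖ ♘ ♗ ♕ ♔ ♗ ♘ ♖


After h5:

♜ ♞ ♝ ♛ ♚ ♝ ♞ ♜
· ♟ ♟ ♟ ♟ ♟ ♟ ·
· · · · · · · ·
♟ · · · · · · ♟
· · · · · · · ·
♙ · · · · ♙ · ·
· ♙ ♙ ♙ ♙ · ♙ ♙
♖ ♘ ♗ ♕ ♔ ♗ ♘ ♖


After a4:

♜ ♞ ♝ ♛ ♚ ♝ ♞ ♜
· ♟ ♟ ♟ ♟ ♟ ♟ ·
· · · · · · · ·
♟ · · · · · · ♟
♙ · · · · · · ·
· · · · · ♙ · ·
· ♙ ♙ ♙ ♙ · ♙ ♙
♖ ♘ ♗ ♕ ♔ ♗ ♘ ♖


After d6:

♜ ♞ ♝ ♛ ♚ ♝ ♞ ♜
· ♟ ♟ · ♟ ♟ ♟ ·
· · · ♟ · · · ·
♟ · · · · · · ♟
♙ · · · · · · ·
· · · · · ♙ · ·
· ♙ ♙ ♙ ♙ · ♙ ♙
♖ ♘ ♗ ♕ ♔ ♗ ♘ ♖


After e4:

♜ ♞ ♝ ♛ ♚ ♝ ♞ ♜
· ♟ ♟ · ♟ ♟ ♟ ·
· · · ♟ · · · ·
♟ · · · · · · ♟
♙ · · · ♙ · · ·
· · · · · ♙ · ·
· ♙ ♙ ♙ · · ♙ ♙
♖ ♘ ♗ ♕ ♔ ♗ ♘ ♖



  a b c d e f g h
  ─────────────────
8│♜ ♞ ♝ ♛ ♚ ♝ ♞ ♜│8
7│· ♟ ♟ · ♟ ♟ ♟ ·│7
6│· · · ♟ · · · ·│6
5│♟ · · · · · · ♟│5
4│♙ · · · ♙ · · ·│4
3│· · · · · ♙ · ·│3
2│· ♙ ♙ ♙ · · ♙ ♙│2
1│♖ ♘ ♗ ♕ ♔ ♗ ♘ ♖│1
  ─────────────────
  a b c d e f g h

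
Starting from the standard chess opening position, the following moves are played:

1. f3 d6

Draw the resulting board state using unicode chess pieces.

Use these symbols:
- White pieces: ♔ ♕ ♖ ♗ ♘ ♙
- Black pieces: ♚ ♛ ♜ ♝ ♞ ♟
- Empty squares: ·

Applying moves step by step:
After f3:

♜ ♞ ♝ ♛ ♚ ♝ ♞ ♜
♟ ♟ ♟ ♟ ♟ ♟ ♟ ♟
· · · · · · · ·
· · · · · · · ·
· · · · · · · ·
· · · · · ♙ · ·
♙ ♙ ♙ ♙ ♙ · ♙ ♙
♖ ♘ ♗ ♕ ♔ ♗ ♘ ♖


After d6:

♜ ♞ ♝ ♛ ♚ ♝ ♞ ♜
♟ ♟ ♟ · ♟ ♟ ♟ ♟
· · · ♟ · · · ·
· · · · · · · ·
· · · · · · · ·
· · · · · ♙ · ·
♙ ♙ ♙ ♙ ♙ · ♙ ♙
♖ ♘ ♗ ♕ ♔ ♗ ♘ ♖



  a b c d e f g h
  ─────────────────
8│♜ ♞ ♝ ♛ ♚ ♝ ♞ ♜│8
7│♟ ♟ ♟ · ♟ ♟ ♟ ♟│7
6│· · · ♟ · · · ·│6
5│· · · · · · · ·│5
4│· · · · · · · ·│4
3│· · · · · ♙ · ·│3
2│♙ ♙ ♙ ♙ ♙ · ♙ ♙│2
1│♖ ♘ ♗ ♕ ♔ ♗ ♘ ♖│1
  ─────────────────
  a b c d e f g h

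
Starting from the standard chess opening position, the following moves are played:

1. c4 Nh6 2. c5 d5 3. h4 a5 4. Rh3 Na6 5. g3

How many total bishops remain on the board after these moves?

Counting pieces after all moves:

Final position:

  a b c d e f g h
  ─────────────────
8│♜ · ♝ ♛ ♚ ♝ · ♜│8
7│· ♟ ♟ · ♟ ♟ ♟ ♟│7
6│♞ · · · · · · ♞│6
5│♟ · ♙ ♟ · · · ·│5
4│· · · · · · · ♙│4
3│· · · · · · ♙ ♖│3
2│♙ ♙ · ♙ ♙ ♙ · ·│2
1│♖ ♘ ♗ ♕ ♔ ♗ ♘ ·│1
  ─────────────────
  a b c d e f g h


4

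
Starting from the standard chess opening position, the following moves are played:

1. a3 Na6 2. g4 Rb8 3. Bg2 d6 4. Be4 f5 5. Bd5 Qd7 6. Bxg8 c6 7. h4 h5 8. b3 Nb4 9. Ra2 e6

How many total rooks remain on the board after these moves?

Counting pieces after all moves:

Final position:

  a b c d e f g h
  ─────────────────
8│· ♜ ♝ · ♚ ♝ ♗ ♜│8
7│♟ ♟ · ♛ · · ♟ ·│7
6│· · ♟ ♟ ♟ · · ·│6
5│· · · · · ♟ · ♟│5
4│· ♞ · · · · ♙ ♙│4
3│♙ ♙ · · · · · ·│3
2│♖ · ♙ ♙ ♙ ♙ · ·│2
1│· ♘ ♗ ♕ ♔ · ♘ ♖│1
  ─────────────────
  a b c d e f g h


4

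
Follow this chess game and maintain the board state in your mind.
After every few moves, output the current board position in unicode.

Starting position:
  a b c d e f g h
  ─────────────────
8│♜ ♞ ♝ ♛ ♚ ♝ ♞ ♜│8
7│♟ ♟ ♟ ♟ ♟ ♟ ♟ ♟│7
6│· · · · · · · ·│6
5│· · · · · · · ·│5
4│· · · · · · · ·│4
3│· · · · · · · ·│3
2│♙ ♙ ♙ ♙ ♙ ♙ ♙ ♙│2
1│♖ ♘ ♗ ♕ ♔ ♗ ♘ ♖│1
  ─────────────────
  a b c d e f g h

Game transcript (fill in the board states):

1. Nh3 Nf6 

  a b c d e f g h
  ─────────────────
8│♜ ♞ ♝ ♛ ♚ ♝ · ♜│8
7│♟ ♟ ♟ ♟ ♟ ♟ ♟ ♟│7
6│· · · · · ♞ · ·│6
5│· · · · · · · ·│5
4│· · · · · · · ·│4
3│· · · · · · · ♘│3
2│♙ ♙ ♙ ♙ ♙ ♙ ♙ ♙│2
1│♖ ♘ ♗ ♕ ♔ ♗ · ♖│1
  ─────────────────
  a b c d e f g h

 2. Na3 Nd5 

  a b c d e f g h
  ─────────────────
8│♜ ♞ ♝ ♛ ♚ ♝ · ♜│8
7│♟ ♟ ♟ ♟ ♟ ♟ ♟ ♟│7
6│· · · · · · · ·│6
5│· · · ♞ · · · ·│5
4│· · · · · · · ·│4
3│♘ · · · · · · ♘│3
2│♙ ♙ ♙ ♙ ♙ ♙ ♙ ♙│2
1│♖ · ♗ ♕ ♔ ♗ · ♖│1
  ─────────────────
  a b c d e f g h

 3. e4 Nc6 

  a b c d e f g h
  ─────────────────
8│♜ · ♝ ♛ ♚ ♝ · ♜│8
7│♟ ♟ ♟ ♟ ♟ ♟ ♟ ♟│7
6│· · ♞ · · · · ·│6
5│· · · ♞ · · · ·│5
4│· · · · ♙ · · ·│4
3│♘ · · · · · · ♘│3
2│♙ ♙ ♙ ♙ · ♙ ♙ ♙│2
1│♖ · ♗ ♕ ♔ ♗ · ♖│1
  ─────────────────
  a b c d e f g h

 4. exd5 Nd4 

  a b c d e f g h
  ─────────────────
8│♜ · ♝ ♛ ♚ ♝ · ♜│8
7│♟ ♟ ♟ ♟ ♟ ♟ ♟ ♟│7
6│· · · · · · · ·│6
5│· · · ♙ · · · ·│5
4│· · · ♞ · · · ·│4
3│♘ · · · · · · ♘│3
2│♙ ♙ ♙ ♙ · ♙ ♙ ♙│2
1│♖ · ♗ ♕ ♔ ♗ · ♖│1
  ─────────────────
  a b c d e f g h

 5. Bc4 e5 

  a b c d e f g h
  ─────────────────
8│♜ · ♝ ♛ ♚ ♝ · ♜│8
7│♟ ♟ ♟ ♟ · ♟ ♟ ♟│7
6│· · · · · · · ·│6
5│· · · ♙ ♟ · · ·│5
4│· · ♗ ♞ · · · ·│4
3│♘ · · · · · · ♘│3
2│♙ ♙ ♙ ♙ · ♙ ♙ ♙│2
1│♖ · ♗ ♕ ♔ · · ♖│1
  ─────────────────
  a b c d e f g h



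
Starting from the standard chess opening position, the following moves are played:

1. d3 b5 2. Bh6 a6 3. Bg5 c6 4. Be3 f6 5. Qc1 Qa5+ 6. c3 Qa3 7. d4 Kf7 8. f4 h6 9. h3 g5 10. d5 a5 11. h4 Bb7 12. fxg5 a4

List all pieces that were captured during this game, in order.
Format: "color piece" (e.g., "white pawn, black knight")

Tracking captures:
  fxg5: captured black pawn

black pawn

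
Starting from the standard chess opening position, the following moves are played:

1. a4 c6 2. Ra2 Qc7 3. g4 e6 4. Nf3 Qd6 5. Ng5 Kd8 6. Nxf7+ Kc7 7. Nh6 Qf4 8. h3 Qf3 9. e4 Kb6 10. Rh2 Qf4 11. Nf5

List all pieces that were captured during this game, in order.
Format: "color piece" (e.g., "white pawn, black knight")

Tracking captures:
  Nxf7+: captured black pawn

black pawn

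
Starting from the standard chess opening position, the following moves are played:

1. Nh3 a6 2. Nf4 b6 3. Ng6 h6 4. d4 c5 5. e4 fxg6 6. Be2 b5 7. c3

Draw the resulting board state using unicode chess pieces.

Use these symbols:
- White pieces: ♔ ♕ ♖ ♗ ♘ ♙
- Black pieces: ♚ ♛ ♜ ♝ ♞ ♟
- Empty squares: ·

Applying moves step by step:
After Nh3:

♜ ♞ ♝ ♛ ♚ ♝ ♞ ♜
♟ ♟ ♟ ♟ ♟ ♟ ♟ ♟
· · · · · · · ·
· · · · · · · ·
· · · · · · · ·
· · · · · · · ♘
♙ ♙ ♙ ♙ ♙ ♙ ♙ ♙
♖ ♘ ♗ ♕ ♔ ♗ · ♖


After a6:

♜ ♞ ♝ ♛ ♚ ♝ ♞ ♜
· ♟ ♟ ♟ ♟ ♟ ♟ ♟
♟ · · · · · · ·
· · · · · · · ·
· · · · · · · ·
· · · · · · · ♘
♙ ♙ ♙ ♙ ♙ ♙ ♙ ♙
♖ ♘ ♗ ♕ ♔ ♗ · ♖


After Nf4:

♜ ♞ ♝ ♛ ♚ ♝ ♞ ♜
· ♟ ♟ ♟ ♟ ♟ ♟ ♟
♟ · · · · · · ·
· · · · · · · ·
· · · · · ♘ · ·
· · · · · · · ·
♙ ♙ ♙ ♙ ♙ ♙ ♙ ♙
♖ ♘ ♗ ♕ ♔ ♗ · ♖


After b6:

♜ ♞ ♝ ♛ ♚ ♝ ♞ ♜
· · ♟ ♟ ♟ ♟ ♟ ♟
♟ ♟ · · · · · ·
· · · · · · · ·
· · · · · ♘ · ·
· · · · · · · ·
♙ ♙ ♙ ♙ ♙ ♙ ♙ ♙
♖ ♘ ♗ ♕ ♔ ♗ · ♖


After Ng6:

♜ ♞ ♝ ♛ ♚ ♝ ♞ ♜
· · ♟ ♟ ♟ ♟ ♟ ♟
♟ ♟ · · · · ♘ ·
· · · · · · · ·
· · · · · · · ·
· · · · · · · ·
♙ ♙ ♙ ♙ ♙ ♙ ♙ ♙
♖ ♘ ♗ ♕ ♔ ♗ · ♖


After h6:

♜ ♞ ♝ ♛ ♚ ♝ ♞ ♜
· · ♟ ♟ ♟ ♟ ♟ ·
♟ ♟ · · · · ♘ ♟
· · · · · · · ·
· · · · · · · ·
· · · · · · · ·
♙ ♙ ♙ ♙ ♙ ♙ ♙ ♙
♖ ♘ ♗ ♕ ♔ ♗ · ♖


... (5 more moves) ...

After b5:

♜ ♞ ♝ ♛ ♚ ♝ ♞ ♜
· · · ♟ ♟ · ♟ ·
♟ · · · · · ♟ ♟
· ♟ ♟ · · · · ·
· · · ♙ ♙ · · ·
· · · · · · · ·
♙ ♙ ♙ · ♗ ♙ ♙ ♙
♖ ♘ ♗ ♕ ♔ · · ♖


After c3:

♜ ♞ ♝ ♛ ♚ ♝ ♞ ♜
· · · ♟ ♟ · ♟ ·
♟ · · · · · ♟ ♟
· ♟ ♟ · · · · ·
· · · ♙ ♙ · · ·
· · ♙ · · · · ·
♙ ♙ · · ♗ ♙ ♙ ♙
♖ ♘ ♗ ♕ ♔ · · ♖



  a b c d e f g h
  ─────────────────
8│♜ ♞ ♝ ♛ ♚ ♝ ♞ ♜│8
7│· · · ♟ ♟ · ♟ ·│7
6│♟ · · · · · ♟ ♟│6
5│· ♟ ♟ · · · · ·│5
4│· · · ♙ ♙ · · ·│4
3│· · ♙ · · · · ·│3
2│♙ ♙ · · ♗ ♙ ♙ ♙│2
1│♖ ♘ ♗ ♕ ♔ · · ♖│1
  ─────────────────
  a b c d e f g h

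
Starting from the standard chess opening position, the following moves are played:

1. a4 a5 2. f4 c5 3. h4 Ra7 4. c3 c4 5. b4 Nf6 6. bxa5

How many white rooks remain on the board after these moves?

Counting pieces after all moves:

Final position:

  a b c d e f g h
  ─────────────────
8│· ♞ ♝ ♛ ♚ ♝ · ♜│8
7│♜ ♟ · ♟ ♟ ♟ ♟ ♟│7
6│· · · · · ♞ · ·│6
5│♙ · · · · · · ·│5
4│♙ · ♟ · · ♙ · ♙│4
3│· · ♙ · · · · ·│3
2│· · · ♙ ♙ · ♙ ·│2
1│♖ ♘ ♗ ♕ ♔ ♗ ♘ ♖│1
  ─────────────────
  a b c d e f g h


2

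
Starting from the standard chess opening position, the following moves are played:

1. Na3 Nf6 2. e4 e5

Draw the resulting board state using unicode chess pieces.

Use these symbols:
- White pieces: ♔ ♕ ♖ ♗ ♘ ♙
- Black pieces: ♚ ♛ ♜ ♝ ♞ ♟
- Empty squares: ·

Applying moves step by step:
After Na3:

♜ ♞ ♝ ♛ ♚ ♝ ♞ ♜
♟ ♟ ♟ ♟ ♟ ♟ ♟ ♟
· · · · · · · ·
· · · · · · · ·
· · · · · · · ·
♘ · · · · · · ·
♙ ♙ ♙ ♙ ♙ ♙ ♙ ♙
♖ · ♗ ♕ ♔ ♗ ♘ ♖


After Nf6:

♜ ♞ ♝ ♛ ♚ ♝ · ♜
♟ ♟ ♟ ♟ ♟ ♟ ♟ ♟
· · · · · ♞ · ·
· · · · · · · ·
· · · · · · · ·
♘ · · · · · · ·
♙ ♙ ♙ ♙ ♙ ♙ ♙ ♙
♖ · ♗ ♕ ♔ ♗ ♘ ♖


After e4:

♜ ♞ ♝ ♛ ♚ ♝ · ♜
♟ ♟ ♟ ♟ ♟ ♟ ♟ ♟
· · · · · ♞ · ·
· · · · · · · ·
· · · · ♙ · · ·
♘ · · · · · · ·
♙ ♙ ♙ ♙ · ♙ ♙ ♙
♖ · ♗ ♕ ♔ ♗ ♘ ♖


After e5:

♜ ♞ ♝ ♛ ♚ ♝ · ♜
♟ ♟ ♟ ♟ · ♟ ♟ ♟
· · · · · ♞ · ·
· · · · ♟ · · ·
· · · · ♙ · · ·
♘ · · · · · · ·
♙ ♙ ♙ ♙ · ♙ ♙ ♙
♖ · ♗ ♕ ♔ ♗ ♘ ♖



  a b c d e f g h
  ─────────────────
8│♜ ♞ ♝ ♛ ♚ ♝ · ♜│8
7│♟ ♟ ♟ ♟ · ♟ ♟ ♟│7
6│· · · · · ♞ · ·│6
5│· · · · ♟ · · ·│5
4│· · · · ♙ · · ·│4
3│♘ · · · · · · ·│3
2│♙ ♙ ♙ ♙ · ♙ ♙ ♙│2
1│♖ · ♗ ♕ ♔ ♗ ♘ ♖│1
  ─────────────────
  a b c d e f g h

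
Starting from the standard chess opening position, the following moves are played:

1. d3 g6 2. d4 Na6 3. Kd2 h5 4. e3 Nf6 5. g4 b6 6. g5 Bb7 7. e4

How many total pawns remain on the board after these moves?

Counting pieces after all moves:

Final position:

  a b c d e f g h
  ─────────────────
8│♜ · · ♛ ♚ ♝ · ♜│8
7│♟ ♝ ♟ ♟ ♟ ♟ · ·│7
6│♞ ♟ · · · ♞ ♟ ·│6
5│· · · · · · ♙ ♟│5
4│· · · ♙ ♙ · · ·│4
3│· · · · · · · ·│3
2│♙ ♙ ♙ ♔ · ♙ · ♙│2
1│♖ ♘ ♗ ♕ · ♗ ♘ ♖│1
  ─────────────────
  a b c d e f g h


16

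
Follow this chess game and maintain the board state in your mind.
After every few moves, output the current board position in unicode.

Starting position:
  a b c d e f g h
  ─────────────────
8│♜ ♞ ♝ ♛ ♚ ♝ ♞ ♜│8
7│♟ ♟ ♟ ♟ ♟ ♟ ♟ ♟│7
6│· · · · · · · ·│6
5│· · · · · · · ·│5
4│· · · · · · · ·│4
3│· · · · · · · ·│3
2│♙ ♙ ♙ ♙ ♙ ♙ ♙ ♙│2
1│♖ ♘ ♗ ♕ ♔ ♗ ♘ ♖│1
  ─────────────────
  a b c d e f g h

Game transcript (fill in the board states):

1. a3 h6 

  a b c d e f g h
  ─────────────────
8│♜ ♞ ♝ ♛ ♚ ♝ ♞ ♜│8
7│♟ ♟ ♟ ♟ ♟ ♟ ♟ ·│7
6│· · · · · · · ♟│6
5│· · · · · · · ·│5
4│· · · · · · · ·│4
3│♙ · · · · · · ·│3
2│· ♙ ♙ ♙ ♙ ♙ ♙ ♙│2
1│♖ ♘ ♗ ♕ ♔ ♗ ♘ ♖│1
  ─────────────────
  a b c d e f g h

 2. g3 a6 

  a b c d e f g h
  ─────────────────
8│♜ ♞ ♝ ♛ ♚ ♝ ♞ ♜│8
7│· ♟ ♟ ♟ ♟ ♟ ♟ ·│7
6│♟ · · · · · · ♟│6
5│· · · · · · · ·│5
4│· · · · · · · ·│4
3│♙ · · · · · ♙ ·│3
2│· ♙ ♙ ♙ ♙ ♙ · ♙│2
1│♖ ♘ ♗ ♕ ♔ ♗ ♘ ♖│1
  ─────────────────
  a b c d e f g h

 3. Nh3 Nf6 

  a b c d e f g h
  ─────────────────
8│♜ ♞ ♝ ♛ ♚ ♝ · ♜│8
7│· ♟ ♟ ♟ ♟ ♟ ♟ ·│7
6│♟ · · · · ♞ · ♟│6
5│· · · · · · · ·│5
4│· · · · · · · ·│4
3│♙ · · · · · ♙ ♘│3
2│· ♙ ♙ ♙ ♙ ♙ · ♙│2
1│♖ ♘ ♗ ♕ ♔ ♗ · ♖│1
  ─────────────────
  a b c d e f g h

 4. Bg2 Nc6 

  a b c d e f g h
  ─────────────────
8│♜ · ♝ ♛ ♚ ♝ · ♜│8
7│· ♟ ♟ ♟ ♟ ♟ ♟ ·│7
6│♟ · ♞ · · ♞ · ♟│6
5│· · · · · · · ·│5
4│· · · · · · · ·│4
3│♙ · · · · · ♙ ♘│3
2│· ♙ ♙ ♙ ♙ ♙ ♗ ♙│2
1│♖ ♘ ♗ ♕ ♔ · · ♖│1
  ─────────────────
  a b c d e f g h

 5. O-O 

  a b c d e f g h
  ─────────────────
8│♜ · ♝ ♛ ♚ ♝ · ♜│8
7│· ♟ ♟ ♟ ♟ ♟ ♟ ·│7
6│♟ · ♞ · · ♞ · ♟│6
5│· · · · · · · ·│5
4│· · · · · · · ·│4
3│♙ · · · · · ♙ ♘│3
2│· ♙ ♙ ♙ ♙ ♙ ♗ ♙│2
1│♖ ♘ ♗ ♕ · ♖ ♔ ·│1
  ─────────────────
  a b c d e f g h


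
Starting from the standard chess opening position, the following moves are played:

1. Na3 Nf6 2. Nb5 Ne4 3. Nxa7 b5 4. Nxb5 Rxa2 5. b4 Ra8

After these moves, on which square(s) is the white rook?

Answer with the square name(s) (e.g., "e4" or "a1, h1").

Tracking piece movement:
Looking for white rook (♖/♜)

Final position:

  a b c d e f g h
  ─────────────────
8│♜ ♞ ♝ ♛ ♚ ♝ · ♜│8
7│· · ♟ ♟ ♟ ♟ ♟ ♟│7
6│· · · · · · · ·│6
5│· ♘ · · · · · ·│5
4│· ♙ · · ♞ · · ·│4
3│· · · · · · · ·│3
2│· · ♙ ♙ ♙ ♙ ♙ ♙│2
1│♖ · ♗ ♕ ♔ ♗ ♘ ♖│1
  ─────────────────
  a b c d e f g h


a1, h1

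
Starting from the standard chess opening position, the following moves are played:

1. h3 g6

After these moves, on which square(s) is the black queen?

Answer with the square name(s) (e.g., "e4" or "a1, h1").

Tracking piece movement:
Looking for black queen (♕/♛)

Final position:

  a b c d e f g h
  ─────────────────
8│♜ ♞ ♝ ♛ ♚ ♝ ♞ ♜│8
7│♟ ♟ ♟ ♟ ♟ ♟ · ♟│7
6│· · · · · · ♟ ·│6
5│· · · · · · · ·│5
4│· · · · · · · ·│4
3│· · · · · · · ♙│3
2│♙ ♙ ♙ ♙ ♙ ♙ ♙ ·│2
1│♖ ♘ ♗ ♕ ♔ ♗ ♘ ♖│1
  ─────────────────
  a b c d e f g h


d8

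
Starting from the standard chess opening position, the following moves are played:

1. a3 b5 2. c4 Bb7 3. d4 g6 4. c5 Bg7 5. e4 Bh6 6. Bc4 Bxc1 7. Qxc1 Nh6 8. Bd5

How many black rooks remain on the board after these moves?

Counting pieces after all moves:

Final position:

  a b c d e f g h
  ─────────────────
8│♜ ♞ · ♛ ♚ · · ♜│8
7│♟ ♝ ♟ ♟ ♟ ♟ · ♟│7
6│· · · · · · ♟ ♞│6
5│· ♟ ♙ ♗ · · · ·│5
4│· · · ♙ ♙ · · ·│4
3│♙ · · · · · · ·│3
2│· ♙ · · · ♙ ♙ ♙│2
1│♖ ♘ ♕ · ♔ · ♘ ♖│1
  ─────────────────
  a b c d e f g h


2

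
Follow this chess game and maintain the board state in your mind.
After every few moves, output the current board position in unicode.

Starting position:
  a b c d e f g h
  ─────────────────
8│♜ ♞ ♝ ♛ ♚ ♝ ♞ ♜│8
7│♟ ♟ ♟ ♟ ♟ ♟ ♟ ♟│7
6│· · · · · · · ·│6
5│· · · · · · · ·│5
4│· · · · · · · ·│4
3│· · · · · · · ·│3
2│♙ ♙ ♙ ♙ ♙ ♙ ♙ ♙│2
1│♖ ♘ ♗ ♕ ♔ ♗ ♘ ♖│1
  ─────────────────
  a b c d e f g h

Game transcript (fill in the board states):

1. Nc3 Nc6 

  a b c d e f g h
  ─────────────────
8│♜ · ♝ ♛ ♚ ♝ ♞ ♜│8
7│♟ ♟ ♟ ♟ ♟ ♟ ♟ ♟│7
6│· · ♞ · · · · ·│6
5│· · · · · · · ·│5
4│· · · · · · · ·│4
3│· · ♘ · · · · ·│3
2│♙ ♙ ♙ ♙ ♙ ♙ ♙ ♙│2
1│♖ · ♗ ♕ ♔ ♗ ♘ ♖│1
  ─────────────────
  a b c d e f g h

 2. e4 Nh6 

  a b c d e f g h
  ─────────────────
8│♜ · ♝ ♛ ♚ ♝ · ♜│8
7│♟ ♟ ♟ ♟ ♟ ♟ ♟ ♟│7
6│· · ♞ · · · · ♞│6
5│· · · · · · · ·│5
4│· · · · ♙ · · ·│4
3│· · ♘ · · · · ·│3
2│♙ ♙ ♙ ♙ · ♙ ♙ ♙│2
1│♖ · ♗ ♕ ♔ ♗ ♘ ♖│1
  ─────────────────
  a b c d e f g h

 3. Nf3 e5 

  a b c d e f g h
  ─────────────────
8│♜ · ♝ ♛ ♚ ♝ · ♜│8
7│♟ ♟ ♟ ♟ · ♟ ♟ ♟│7
6│· · ♞ · · · · ♞│6
5│· · · · ♟ · · ·│5
4│· · · · ♙ · · ·│4
3│· · ♘ · · ♘ · ·│3
2│♙ ♙ ♙ ♙ · ♙ ♙ ♙│2
1│♖ · ♗ ♕ ♔ ♗ · ♖│1
  ─────────────────
  a b c d e f g h



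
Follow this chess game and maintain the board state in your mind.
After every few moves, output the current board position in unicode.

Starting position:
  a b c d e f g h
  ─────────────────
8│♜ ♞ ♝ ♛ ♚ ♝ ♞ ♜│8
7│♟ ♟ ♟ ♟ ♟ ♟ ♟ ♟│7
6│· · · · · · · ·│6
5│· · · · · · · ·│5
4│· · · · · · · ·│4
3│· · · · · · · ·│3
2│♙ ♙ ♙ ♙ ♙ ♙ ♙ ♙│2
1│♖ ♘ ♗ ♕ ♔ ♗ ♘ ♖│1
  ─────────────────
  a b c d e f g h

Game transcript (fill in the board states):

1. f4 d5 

  a b c d e f g h
  ─────────────────
8│♜ ♞ ♝ ♛ ♚ ♝ ♞ ♜│8
7│♟ ♟ ♟ · ♟ ♟ ♟ ♟│7
6│· · · · · · · ·│6
5│· · · ♟ · · · ·│5
4│· · · · · ♙ · ·│4
3│· · · · · · · ·│3
2│♙ ♙ ♙ ♙ ♙ · ♙ ♙│2
1│♖ ♘ ♗ ♕ ♔ ♗ ♘ ♖│1
  ─────────────────
  a b c d e f g h

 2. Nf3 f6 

  a b c d e f g h
  ─────────────────
8│♜ ♞ ♝ ♛ ♚ ♝ ♞ ♜│8
7│♟ ♟ ♟ · ♟ · ♟ ♟│7
6│· · · · · ♟ · ·│6
5│· · · ♟ · · · ·│5
4│· · · · · ♙ · ·│4
3│· · · · · ♘ · ·│3
2│♙ ♙ ♙ ♙ ♙ · ♙ ♙│2
1│♖ ♘ ♗ ♕ ♔ ♗ · ♖│1
  ─────────────────
  a b c d e f g h

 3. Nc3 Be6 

  a b c d e f g h
  ─────────────────
8│♜ ♞ · ♛ ♚ ♝ ♞ ♜│8
7│♟ ♟ ♟ · ♟ · ♟ ♟│7
6│· · · · ♝ ♟ · ·│6
5│· · · ♟ · · · ·│5
4│· · · · · ♙ · ·│4
3│· · ♘ · · ♘ · ·│3
2│♙ ♙ ♙ ♙ ♙ · ♙ ♙│2
1│♖ · ♗ ♕ ♔ ♗ · ♖│1
  ─────────────────
  a b c d e f g h

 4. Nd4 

  a b c d e f g h
  ─────────────────
8│♜ ♞ · ♛ ♚ ♝ ♞ ♜│8
7│♟ ♟ ♟ · ♟ · ♟ ♟│7
6│· · · · ♝ ♟ · ·│6
5│· · · ♟ · · · ·│5
4│· · · ♘ · ♙ · ·│4
3│· · ♘ · · · · ·│3
2│♙ ♙ ♙ ♙ ♙ · ♙ ♙│2
1│♖ · ♗ ♕ ♔ ♗ · ♖│1
  ─────────────────
  a b c d e f g h


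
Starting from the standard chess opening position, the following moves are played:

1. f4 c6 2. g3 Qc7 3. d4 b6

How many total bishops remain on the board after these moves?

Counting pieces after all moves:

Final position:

  a b c d e f g h
  ─────────────────
8│♜ ♞ ♝ · ♚ ♝ ♞ ♜│8
7│♟ · ♛ ♟ ♟ ♟ ♟ ♟│7
6│· ♟ ♟ · · · · ·│6
5│· · · · · · · ·│5
4│· · · ♙ · ♙ · ·│4
3│· · · · · · ♙ ·│3
2│♙ ♙ ♙ · ♙ · · ♙│2
1│♖ ♘ ♗ ♕ ♔ ♗ ♘ ♖│1
  ─────────────────
  a b c d e f g h


4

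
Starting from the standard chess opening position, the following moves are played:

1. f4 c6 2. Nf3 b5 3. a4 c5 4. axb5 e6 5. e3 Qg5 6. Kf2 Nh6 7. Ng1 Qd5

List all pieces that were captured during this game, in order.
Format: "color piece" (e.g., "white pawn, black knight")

Tracking captures:
  axb5: captured black pawn

black pawn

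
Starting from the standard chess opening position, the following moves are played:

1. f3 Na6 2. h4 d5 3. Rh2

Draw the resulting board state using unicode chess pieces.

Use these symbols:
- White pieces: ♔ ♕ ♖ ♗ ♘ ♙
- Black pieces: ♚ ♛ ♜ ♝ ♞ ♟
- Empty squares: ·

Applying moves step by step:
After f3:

♜ ♞ ♝ ♛ ♚ ♝ ♞ ♜
♟ ♟ ♟ ♟ ♟ ♟ ♟ ♟
· · · · · · · ·
· · · · · · · ·
· · · · · · · ·
· · · · · ♙ · ·
♙ ♙ ♙ ♙ ♙ · ♙ ♙
♖ ♘ ♗ ♕ ♔ ♗ ♘ ♖


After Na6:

♜ · ♝ ♛ ♚ ♝ ♞ ♜
♟ ♟ ♟ ♟ ♟ ♟ ♟ ♟
♞ · · · · · · ·
· · · · · · · ·
· · · · · · · ·
· · · · · ♙ · ·
♙ ♙ ♙ ♙ ♙ · ♙ ♙
♖ ♘ ♗ ♕ ♔ ♗ ♘ ♖


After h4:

♜ · ♝ ♛ ♚ ♝ ♞ ♜
♟ ♟ ♟ ♟ ♟ ♟ ♟ ♟
♞ · · · · · · ·
· · · · · · · ·
· · · · · · · ♙
· · · · · ♙ · ·
♙ ♙ ♙ ♙ ♙ · ♙ ·
♖ ♘ ♗ ♕ ♔ ♗ ♘ ♖


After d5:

♜ · ♝ ♛ ♚ ♝ ♞ ♜
♟ ♟ ♟ · ♟ ♟ ♟ ♟
♞ · · · · · · ·
· · · ♟ · · · ·
· · · · · · · ♙
· · · · · ♙ · ·
♙ ♙ ♙ ♙ ♙ · ♙ ·
♖ ♘ ♗ ♕ ♔ ♗ ♘ ♖


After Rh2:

♜ · ♝ ♛ ♚ ♝ ♞ ♜
♟ ♟ ♟ · ♟ ♟ ♟ ♟
♞ · · · · · · ·
· · · ♟ · · · ·
· · · · · · · ♙
· · · · · ♙ · ·
♙ ♙ ♙ ♙ ♙ · ♙ ♖
♖ ♘ ♗ ♕ ♔ ♗ ♘ ·



  a b c d e f g h
  ─────────────────
8│♜ · ♝ ♛ ♚ ♝ ♞ ♜│8
7│♟ ♟ ♟ · ♟ ♟ ♟ ♟│7
6│♞ · · · · · · ·│6
5│· · · ♟ · · · ·│5
4│· · · · · · · ♙│4
3│· · · · · ♙ · ·│3
2│♙ ♙ ♙ ♙ ♙ · ♙ ♖│2
1│♖ ♘ ♗ ♕ ♔ ♗ ♘ ·│1
  ─────────────────
  a b c d e f g h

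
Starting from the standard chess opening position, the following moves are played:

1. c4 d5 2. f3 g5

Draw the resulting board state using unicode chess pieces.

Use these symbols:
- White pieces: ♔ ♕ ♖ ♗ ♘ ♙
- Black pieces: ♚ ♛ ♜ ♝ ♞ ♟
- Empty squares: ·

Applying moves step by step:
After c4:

♜ ♞ ♝ ♛ ♚ ♝ ♞ ♜
♟ ♟ ♟ ♟ ♟ ♟ ♟ ♟
· · · · · · · ·
· · · · · · · ·
· · ♙ · · · · ·
· · · · · · · ·
♙ ♙ · ♙ ♙ ♙ ♙ ♙
♖ ♘ ♗ ♕ ♔ ♗ ♘ ♖


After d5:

♜ ♞ ♝ ♛ ♚ ♝ ♞ ♜
♟ ♟ ♟ · ♟ ♟ ♟ ♟
· · · · · · · ·
· · · ♟ · · · ·
· · ♙ · · · · ·
· · · · · · · ·
♙ ♙ · ♙ ♙ ♙ ♙ ♙
♖ ♘ ♗ ♕ ♔ ♗ ♘ ♖


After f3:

♜ ♞ ♝ ♛ ♚ ♝ ♞ ♜
♟ ♟ ♟ · ♟ ♟ ♟ ♟
· · · · · · · ·
· · · ♟ · · · ·
· · ♙ · · · · ·
· · · · · ♙ · ·
♙ ♙ · ♙ ♙ · ♙ ♙
♖ ♘ ♗ ♕ ♔ ♗ ♘ ♖


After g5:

♜ ♞ ♝ ♛ ♚ ♝ ♞ ♜
♟ ♟ ♟ · ♟ ♟ · ♟
· · · · · · · ·
· · · ♟ · · ♟ ·
· · ♙ · · · · ·
· · · · · ♙ · ·
♙ ♙ · ♙ ♙ · ♙ ♙
♖ ♘ ♗ ♕ ♔ ♗ ♘ ♖



  a b c d e f g h
  ─────────────────
8│♜ ♞ ♝ ♛ ♚ ♝ ♞ ♜│8
7│♟ ♟ ♟ · ♟ ♟ · ♟│7
6│· · · · · · · ·│6
5│· · · ♟ · · ♟ ·│5
4│· · ♙ · · · · ·│4
3│· · · · · ♙ · ·│3
2│♙ ♙ · ♙ ♙ · ♙ ♙│2
1│♖ ♘ ♗ ♕ ♔ ♗ ♘ ♖│1
  ─────────────────
  a b c d e f g h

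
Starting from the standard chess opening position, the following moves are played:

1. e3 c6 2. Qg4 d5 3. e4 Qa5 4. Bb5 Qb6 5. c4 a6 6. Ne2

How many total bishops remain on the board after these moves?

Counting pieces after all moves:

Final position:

  a b c d e f g h
  ─────────────────
8│♜ ♞ ♝ · ♚ ♝ ♞ ♜│8
7│· ♟ · · ♟ ♟ ♟ ♟│7
6│♟ ♛ ♟ · · · · ·│6
5│· ♗ · ♟ · · · ·│5
4│· · ♙ · ♙ · ♕ ·│4
3│· · · · · · · ·│3
2│♙ ♙ · ♙ ♘ ♙ ♙ ♙│2
1│♖ ♘ ♗ · ♔ · · ♖│1
  ─────────────────
  a b c d e f g h


4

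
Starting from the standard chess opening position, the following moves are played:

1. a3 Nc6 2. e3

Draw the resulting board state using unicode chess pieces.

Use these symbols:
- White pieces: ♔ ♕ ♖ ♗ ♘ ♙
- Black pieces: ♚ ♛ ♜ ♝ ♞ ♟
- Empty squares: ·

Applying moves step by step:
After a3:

♜ ♞ ♝ ♛ ♚ ♝ ♞ ♜
♟ ♟ ♟ ♟ ♟ ♟ ♟ ♟
· · · · · · · ·
· · · · · · · ·
· · · · · · · ·
♙ · · · · · · ·
· ♙ ♙ ♙ ♙ ♙ ♙ ♙
♖ ♘ ♗ ♕ ♔ ♗ ♘ ♖


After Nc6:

♜ · ♝ ♛ ♚ ♝ ♞ ♜
♟ ♟ ♟ ♟ ♟ ♟ ♟ ♟
· · ♞ · · · · ·
· · · · · · · ·
· · · · · · · ·
♙ · · · · · · ·
· ♙ ♙ ♙ ♙ ♙ ♙ ♙
♖ ♘ ♗ ♕ ♔ ♗ ♘ ♖


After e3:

♜ · ♝ ♛ ♚ ♝ ♞ ♜
♟ ♟ ♟ ♟ ♟ ♟ ♟ ♟
· · ♞ · · · · ·
· · · · · · · ·
· · · · · · · ·
♙ · · · ♙ · · ·
· ♙ ♙ ♙ · ♙ ♙ ♙
♖ ♘ ♗ ♕ ♔ ♗ ♘ ♖



  a b c d e f g h
  ─────────────────
8│♜ · ♝ ♛ ♚ ♝ ♞ ♜│8
7│♟ ♟ ♟ ♟ ♟ ♟ ♟ ♟│7
6│· · ♞ · · · · ·│6
5│· · · · · · · ·│5
4│· · · · · · · ·│4
3│♙ · · · ♙ · · ·│3
2│· ♙ ♙ ♙ · ♙ ♙ ♙│2
1│♖ ♘ ♗ ♕ ♔ ♗ ♘ ♖│1
  ─────────────────
  a b c d e f g h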